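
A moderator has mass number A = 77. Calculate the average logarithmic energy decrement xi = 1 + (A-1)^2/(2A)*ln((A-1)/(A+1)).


xi = 1 + (A-1)^2/(2A) * ln((A-1)/(A+1))
xi = 1 + (77-1)^2/(2*77) * ln((77-1)/(77 +1))
xi = 0.025751

0.025751


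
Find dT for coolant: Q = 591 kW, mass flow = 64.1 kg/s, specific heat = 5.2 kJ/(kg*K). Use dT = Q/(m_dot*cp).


dT = Q / (m_dot * cp)
dT = 591 / (64.1 * 5.2)
dT = 1.7731 C

1.7731


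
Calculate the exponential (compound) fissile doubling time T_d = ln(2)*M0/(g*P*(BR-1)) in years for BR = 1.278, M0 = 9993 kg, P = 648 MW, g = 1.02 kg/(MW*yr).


Breeding gain G = BR - 1 = 1.278 - 1 = 0.278
Fissile production rate = g * P * G = 1.02 * 648 * 0.278 = 183.74688 kg/yr
T_d = ln(2) * M0 / (g * P * G)
T_d = ln(2) * 9993 / 183.74688 = 37.697 yr

37.697


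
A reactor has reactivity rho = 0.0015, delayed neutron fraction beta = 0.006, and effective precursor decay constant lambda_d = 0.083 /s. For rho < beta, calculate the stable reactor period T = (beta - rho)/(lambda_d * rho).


T = (beta - rho) / (lambda_d * rho)
T = (0.006 - 0.0015) / (0.083 * 0.0015)
T = 36.145 s

36.145


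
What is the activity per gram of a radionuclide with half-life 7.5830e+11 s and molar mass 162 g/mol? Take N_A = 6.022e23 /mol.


lambda = ln(2) / t_half = ln(2) / 7.5830e+11 = 9.140804e-13 /s
SA = lambda * N_A / M
SA = 9.140804e-13 * 6.022e23 / 162
SA = 3.3979e+09 Bq/g

3.3979e+09


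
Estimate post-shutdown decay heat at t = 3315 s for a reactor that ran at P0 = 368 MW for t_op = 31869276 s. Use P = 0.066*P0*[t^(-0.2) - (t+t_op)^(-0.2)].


P/P0 = 0.066 * [t^(-0.2) - (t + t_op)^(-0.2)]
P/P0 = 0.066 * [3315^(-0.2) - (3315 + 31869276)^(-0.2)]
P/P0 = 0.066 * [0.1976529 - 0.03157305] = 0.01096127
P = 368 * 0.01096127 = 4.0337 MW

4.0337


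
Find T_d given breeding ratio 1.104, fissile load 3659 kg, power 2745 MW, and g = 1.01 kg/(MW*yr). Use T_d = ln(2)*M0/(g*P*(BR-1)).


Breeding gain G = BR - 1 = 1.104 - 1 = 0.104
Fissile production rate = g * P * G = 1.01 * 2745 * 0.104 = 288.3348 kg/yr
T_d = ln(2) * M0 / (g * P * G)
T_d = ln(2) * 3659 / 288.3348 = 8.7961 yr

8.7961


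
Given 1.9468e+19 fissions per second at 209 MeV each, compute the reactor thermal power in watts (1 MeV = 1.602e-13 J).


P = fission_rate * E_MeV * 1.602e-13
P = 1.9468e+19 * 209 * 1.602e-13
P = 6.5182e+08 W

6.5182e+08


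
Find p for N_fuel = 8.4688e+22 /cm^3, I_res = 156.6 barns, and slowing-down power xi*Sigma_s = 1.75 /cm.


p = exp(-N * I * 1e-24 / (xi*Sigma_s))
p = exp(-8.4688e+22 * 156.6 * 1e-24 / 1.75)
p = 5.1140e-04

5.1140e-04


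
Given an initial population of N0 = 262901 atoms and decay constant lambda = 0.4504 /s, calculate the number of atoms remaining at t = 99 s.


N = N0 * exp(-lambda * t)
N = 262901 * exp(-0.4504 * 99)
N = 1.1344e-14

1.1344e-14


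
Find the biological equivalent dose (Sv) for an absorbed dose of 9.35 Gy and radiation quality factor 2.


H = D * Q
H = 9.35 * 2
H = 18.700 Sv

18.700


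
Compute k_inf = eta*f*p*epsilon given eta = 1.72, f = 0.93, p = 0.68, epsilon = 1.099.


k_inf = eta * f * p * epsilon
k_inf = 1.72 * 0.93 * 0.68 * 1.099
k_inf = 1.1954

1.1954


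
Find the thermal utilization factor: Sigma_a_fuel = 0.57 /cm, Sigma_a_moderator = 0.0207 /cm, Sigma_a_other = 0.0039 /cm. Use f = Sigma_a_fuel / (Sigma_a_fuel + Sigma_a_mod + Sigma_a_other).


f = Sigma_a_fuel / (Sigma_a_fuel + Sigma_a_mod + Sigma_a_other)
f = 0.57 / (0.57 + 0.0207 + 0.0039)
f = 0.95863

0.95863


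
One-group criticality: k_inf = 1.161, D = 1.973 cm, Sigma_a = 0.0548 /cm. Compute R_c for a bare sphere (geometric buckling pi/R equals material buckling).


L^2 = D / Sigma_a = 1.973 / 0.0548 = 36.00365 cm^2
B_m^2 = (k_inf - 1) / L^2 = (1.161 - 1) / 36.00365 = 0.004471769 /cm^2
For a bare sphere: B_g = pi/R, so R_c = pi / sqrt(B_m^2)
R_c = pi / sqrt(0.004471769) = 46.980 cm

46.980


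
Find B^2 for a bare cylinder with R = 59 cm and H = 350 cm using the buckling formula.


B^2 = (2.405/R)^2 + (pi/H)^2
B^2 = (2.405/59)^2 + (pi/350)^2
B^2 = 0.0017422 /cm^2

0.0017422


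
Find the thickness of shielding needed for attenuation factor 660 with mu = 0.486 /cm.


x = ln(factor) / mu
x = ln(660) / 0.486
x = 13.359 cm

13.359


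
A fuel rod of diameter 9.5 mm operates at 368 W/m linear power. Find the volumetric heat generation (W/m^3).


r = D / 2 / 1000 = 9.5 / 2 / 1000 = 0.00475 m
q''' = q' / (pi * r^2)
q''' = 368 / (pi * 0.00475^2)
q''' = 5.1917e+06 W/m^3

5.1917e+06


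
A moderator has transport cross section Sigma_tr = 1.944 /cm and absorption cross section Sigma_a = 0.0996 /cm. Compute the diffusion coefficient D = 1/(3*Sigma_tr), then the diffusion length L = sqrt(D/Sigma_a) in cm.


D = 1 / (3 * Sigma_tr) = 1 / (3 * 1.944) = 0.1714678 cm
L = sqrt(D / Sigma_a)
L = sqrt(0.1714678 / 0.0996)
L = 1.3121 cm

1.3121


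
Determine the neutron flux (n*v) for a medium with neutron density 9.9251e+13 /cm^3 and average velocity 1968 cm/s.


phi = n * v
phi = 9.9251e+13 * 1968
phi = 1.9533e+17 /cm^2/s

1.9533e+17


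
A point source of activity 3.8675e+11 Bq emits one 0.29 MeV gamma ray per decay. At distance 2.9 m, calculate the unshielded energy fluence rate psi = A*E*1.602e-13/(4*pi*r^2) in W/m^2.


psi = A * E * 1.602e-13 / (4*pi*r^2)
psi = 3.8675e+11 * 0.29 * 1.602e-13 / (4*pi*2.9^2)
psi = 1.7001e-04 W/m^2

1.7001e-04


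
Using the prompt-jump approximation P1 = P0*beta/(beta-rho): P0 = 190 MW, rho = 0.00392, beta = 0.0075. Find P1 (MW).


P1/P0 = beta / (beta - rho)
P1/P0 = 0.0075 / (0.0075 - 0.00392) = 2.094972
P1 = 190 * 2.094972 = 398.04 MW

398.04


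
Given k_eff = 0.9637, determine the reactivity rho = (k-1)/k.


rho = (k_eff - 1) / k_eff
rho = (0.9637 - 1) / 0.9637
rho = -0.037667

-0.037667


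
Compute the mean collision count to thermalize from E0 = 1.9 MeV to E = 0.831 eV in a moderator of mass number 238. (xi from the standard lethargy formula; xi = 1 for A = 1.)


xi = 1 + (A-1)^2/(2A)*ln((A-1)/(A+1)) = 0.008379872 (for A = 238)
n = ln(E0/E) / xi
n = ln(1.9e6 / 0.831) / 0.008379872
n = ln(2.286402e+06) / 0.008379872 = 1747.3

1747.3


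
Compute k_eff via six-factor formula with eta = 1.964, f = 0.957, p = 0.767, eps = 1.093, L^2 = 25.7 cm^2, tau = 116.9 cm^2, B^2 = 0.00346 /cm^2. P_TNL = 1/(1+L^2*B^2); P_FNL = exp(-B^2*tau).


k_inf = eta*f*p*eps = 1.964*0.957*0.767*1.093 = 1.575683
P_TNL = 1/(1 + L^2*B^2) = 1/(1 + 25.7*0.00346) = 0.9183394
P_FNL = exp(-B^2*tau) = exp(-0.00346*116.9) = 0.6673277
k_eff = k_inf * P_TNL * P_FNL = 1.575683 * 0.9183394 * 0.6673277
k_eff = 0.96563

0.96563


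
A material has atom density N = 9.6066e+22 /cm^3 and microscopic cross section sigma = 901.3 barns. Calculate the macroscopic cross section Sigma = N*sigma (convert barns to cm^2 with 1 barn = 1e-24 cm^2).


Sigma = N * sigma_barns * 1e-24
Sigma = 9.6066e+22 * 901.3 * 1e-24
Sigma = 86.584 /cm

86.584


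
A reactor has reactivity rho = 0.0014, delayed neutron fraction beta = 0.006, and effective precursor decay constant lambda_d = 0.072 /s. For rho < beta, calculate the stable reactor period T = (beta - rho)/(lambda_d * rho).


T = (beta - rho) / (lambda_d * rho)
T = (0.006 - 0.0014) / (0.072 * 0.0014)
T = 45.635 s

45.635


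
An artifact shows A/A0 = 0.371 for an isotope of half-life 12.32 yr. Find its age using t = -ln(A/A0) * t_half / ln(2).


lambda = ln(2) / t_half = ln(2) / 12.32 = 0.05626195 /yr
t = -ln(A/A0) / lambda
t = -ln(0.371) / 0.05626195
t = 17.624 yr

17.624


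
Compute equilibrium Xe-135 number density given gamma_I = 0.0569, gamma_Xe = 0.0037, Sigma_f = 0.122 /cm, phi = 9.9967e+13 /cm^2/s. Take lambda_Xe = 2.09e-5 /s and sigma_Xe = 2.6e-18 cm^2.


Xe_eq = (gamma_I + gamma_Xe) * Sigma_f * phi / (lambda_Xe + sigma_Xe * phi)
Numerator = (0.0569 + 0.0037) * 0.122 * 9.9967e+13 = 7.390760e+11
Denominator = 2.09e-5 + 2.6e-18 * 9.9967e+13 = 2.808142e-04
Xe_eq = 7.390760e+11 / 2.808142e-04 = 2.6319e+15 /cm^3

2.6319e+15


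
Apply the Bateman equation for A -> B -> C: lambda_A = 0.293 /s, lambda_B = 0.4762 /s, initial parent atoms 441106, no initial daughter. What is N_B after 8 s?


N_B(t) = lambda_A * N_A0 / (lambda_B - lambda_A) * [exp(-lambda_A*t) - exp(-lambda_B*t)]
exp(-0.293*8) = 0.09594310; exp(-0.4762*8) = 0.02215704
N_B = 0.293 * 441106 / (0.4762 - 0.293) * (0.09594310 - 0.02215704)
N_B = 52055

52055


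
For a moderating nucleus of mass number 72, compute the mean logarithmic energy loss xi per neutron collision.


xi = 1 + (A-1)^2/(2A) * ln((A-1)/(A+1))
xi = 1 + (72-1)^2/(2*72) * ln((72-1)/(72 +1))
xi = 0.027522

0.027522


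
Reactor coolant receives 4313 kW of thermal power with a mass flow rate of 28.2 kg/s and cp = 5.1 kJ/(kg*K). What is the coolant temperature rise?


dT = Q / (m_dot * cp)
dT = 4313 / (28.2 * 5.1)
dT = 29.989 C

29.989


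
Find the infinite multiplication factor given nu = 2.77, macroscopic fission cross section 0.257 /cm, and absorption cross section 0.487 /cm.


k_inf = nu * Sigma_f / Sigma_a
k_inf = 2.77 * 0.257 / 0.487
k_inf = 1.4618

1.4618


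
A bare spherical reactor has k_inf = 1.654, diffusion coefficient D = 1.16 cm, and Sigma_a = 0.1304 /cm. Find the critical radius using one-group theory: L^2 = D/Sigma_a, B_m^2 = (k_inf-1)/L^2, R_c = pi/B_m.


L^2 = D / Sigma_a = 1.16 / 0.1304 = 8.895706 cm^2
B_m^2 = (k_inf - 1) / L^2 = (1.654 - 1) / 8.895706 = 0.07351862 /cm^2
For a bare sphere: B_g = pi/R, so R_c = pi / sqrt(B_m^2)
R_c = pi / sqrt(0.07351862) = 11.586 cm

11.586


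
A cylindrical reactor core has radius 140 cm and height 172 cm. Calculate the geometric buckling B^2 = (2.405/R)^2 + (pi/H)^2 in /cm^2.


B^2 = (2.405/R)^2 + (pi/H)^2
B^2 = (2.405/140)^2 + (pi/172)^2
B^2 = 6.2872e-04 /cm^2

6.2872e-04


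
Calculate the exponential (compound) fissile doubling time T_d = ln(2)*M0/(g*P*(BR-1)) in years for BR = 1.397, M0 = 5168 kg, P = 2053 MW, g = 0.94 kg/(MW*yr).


Breeding gain G = BR - 1 = 1.397 - 1 = 0.397
Fissile production rate = g * P * G = 0.94 * 2053 * 0.397 = 766.13854 kg/yr
T_d = ln(2) * M0 / (g * P * G)
T_d = ln(2) * 5168 / 766.13854 = 4.6756 yr

4.6756


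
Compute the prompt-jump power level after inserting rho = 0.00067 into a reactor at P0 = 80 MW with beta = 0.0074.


P1/P0 = beta / (beta - rho)
P1/P0 = 0.0074 / (0.0074 - 0.00067) = 1.099554
P1 = 80 * 1.099554 = 87.964 MW

87.964


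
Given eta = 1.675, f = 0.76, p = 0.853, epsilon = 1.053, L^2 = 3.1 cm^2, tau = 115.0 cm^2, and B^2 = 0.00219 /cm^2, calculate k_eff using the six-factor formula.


k_inf = eta*f*p*eps = 1.675*0.76*0.853*1.053 = 1.143420
P_TNL = 1/(1 + L^2*B^2) = 1/(1 + 3.1*0.00219) = 0.9932568
P_FNL = exp(-B^2*tau) = exp(-0.00219*115.0) = 0.7773613
k_eff = k_inf * P_TNL * P_FNL = 1.143420 * 0.9932568 * 0.7773613
k_eff = 0.88286

0.88286


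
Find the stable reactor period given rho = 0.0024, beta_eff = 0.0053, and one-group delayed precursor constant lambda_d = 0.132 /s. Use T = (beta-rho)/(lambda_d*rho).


T = (beta - rho) / (lambda_d * rho)
T = (0.0053 - 0.0024) / (0.132 * 0.0024)
T = 9.1540 s

9.1540


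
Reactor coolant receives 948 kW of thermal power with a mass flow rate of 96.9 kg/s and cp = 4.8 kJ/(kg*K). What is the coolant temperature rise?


dT = Q / (m_dot * cp)
dT = 948 / (96.9 * 4.8)
dT = 2.0382 C

2.0382


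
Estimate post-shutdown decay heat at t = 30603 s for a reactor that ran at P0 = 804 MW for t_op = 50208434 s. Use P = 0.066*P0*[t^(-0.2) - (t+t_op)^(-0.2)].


P/P0 = 0.066 * [t^(-0.2) - (t + t_op)^(-0.2)]
P/P0 = 0.066 * [30603^(-0.2) - (30603 + 50208434)^(-0.2)]
P/P0 = 0.066 * [0.1267206 - 0.02882649] = 0.006461011
P = 804 * 0.006461011 = 5.1947 MW

5.1947


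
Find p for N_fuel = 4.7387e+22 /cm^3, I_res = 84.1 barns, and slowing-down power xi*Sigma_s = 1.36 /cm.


p = exp(-N * I * 1e-24 / (xi*Sigma_s))
p = exp(-4.7387e+22 * 84.1 * 1e-24 / 1.36)
p = 0.053380

0.053380


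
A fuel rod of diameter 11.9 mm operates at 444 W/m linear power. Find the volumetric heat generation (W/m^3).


r = D / 2 / 1000 = 11.9 / 2 / 1000 = 0.00595 m
q''' = q' / (pi * r^2)
q''' = 444 / (pi * 0.00595^2)
q''' = 3.9921e+06 W/m^3

3.9921e+06


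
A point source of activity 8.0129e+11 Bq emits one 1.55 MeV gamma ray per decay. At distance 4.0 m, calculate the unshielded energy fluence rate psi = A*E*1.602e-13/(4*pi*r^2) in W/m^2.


psi = A * E * 1.602e-13 / (4*pi*r^2)
psi = 8.0129e+11 * 1.55 * 1.602e-13 / (4*pi*4.0^2)
psi = 9.8959e-04 W/m^2

9.8959e-04


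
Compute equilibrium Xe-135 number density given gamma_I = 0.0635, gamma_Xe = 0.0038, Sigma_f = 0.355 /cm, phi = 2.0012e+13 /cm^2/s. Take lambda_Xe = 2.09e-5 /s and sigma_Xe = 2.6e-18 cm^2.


Xe_eq = (gamma_I + gamma_Xe) * Sigma_f * phi / (lambda_Xe + sigma_Xe * phi)
Numerator = (0.0635 + 0.0038) * 0.355 * 2.0012e+13 = 4.781167e+11
Denominator = 2.09e-5 + 2.6e-18 * 2.0012e+13 = 7.293120e-05
Xe_eq = 4.781167e+11 / 7.293120e-05 = 6.5557e+15 /cm^3

6.5557e+15


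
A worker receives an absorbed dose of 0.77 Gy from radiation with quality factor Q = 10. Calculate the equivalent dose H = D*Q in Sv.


H = D * Q
H = 0.77 * 10
H = 7.7000 Sv

7.7000


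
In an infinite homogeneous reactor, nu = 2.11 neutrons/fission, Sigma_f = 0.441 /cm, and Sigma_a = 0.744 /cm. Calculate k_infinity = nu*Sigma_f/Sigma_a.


k_inf = nu * Sigma_f / Sigma_a
k_inf = 2.11 * 0.441 / 0.744
k_inf = 1.2507

1.2507


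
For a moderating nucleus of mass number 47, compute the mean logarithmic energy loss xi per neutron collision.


xi = 1 + (A-1)^2/(2A) * ln((A-1)/(A+1))
xi = 1 + (47-1)^2/(2*47) * ln((47-1)/(47 +1))
xi = 0.041956

0.041956


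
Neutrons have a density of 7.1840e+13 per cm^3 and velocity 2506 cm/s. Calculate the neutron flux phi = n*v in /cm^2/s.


phi = n * v
phi = 7.1840e+13 * 2506
phi = 1.8003e+17 /cm^2/s

1.8003e+17


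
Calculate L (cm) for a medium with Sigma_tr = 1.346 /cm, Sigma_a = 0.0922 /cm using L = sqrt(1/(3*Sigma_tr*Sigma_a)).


D = 1 / (3 * Sigma_tr) = 1 / (3 * 1.346) = 0.2476474 cm
L = sqrt(D / Sigma_a)
L = sqrt(0.2476474 / 0.0922)
L = 1.6389 cm

1.6389


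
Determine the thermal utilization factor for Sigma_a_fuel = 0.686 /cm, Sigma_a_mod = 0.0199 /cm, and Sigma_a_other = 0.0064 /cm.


f = Sigma_a_fuel / (Sigma_a_fuel + Sigma_a_mod + Sigma_a_other)
f = 0.686 / (0.686 + 0.0199 + 0.0064)
f = 0.96308

0.96308


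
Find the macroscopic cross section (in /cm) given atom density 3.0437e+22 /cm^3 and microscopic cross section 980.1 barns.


Sigma = N * sigma_barns * 1e-24
Sigma = 3.0437e+22 * 980.1 * 1e-24
Sigma = 29.831 /cm

29.831


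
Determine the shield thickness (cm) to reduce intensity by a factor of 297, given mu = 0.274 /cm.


x = ln(factor) / mu
x = ln(297) / 0.274
x = 20.780 cm

20.780


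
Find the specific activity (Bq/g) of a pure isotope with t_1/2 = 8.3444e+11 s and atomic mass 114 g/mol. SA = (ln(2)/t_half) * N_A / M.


lambda = ln(2) / t_half = ln(2) / 8.3444e+11 = 8.306735e-13 /s
SA = lambda * N_A / M
SA = 8.306735e-13 * 6.022e23 / 114
SA = 4.3880e+09 Bq/g

4.3880e+09


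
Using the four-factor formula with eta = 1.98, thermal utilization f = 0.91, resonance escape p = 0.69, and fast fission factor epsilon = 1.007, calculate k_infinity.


k_inf = eta * f * p * epsilon
k_inf = 1.98 * 0.91 * 0.69 * 1.007
k_inf = 1.2519

1.2519


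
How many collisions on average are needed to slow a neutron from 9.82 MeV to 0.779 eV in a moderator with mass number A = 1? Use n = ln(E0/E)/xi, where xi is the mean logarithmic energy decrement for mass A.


xi = 1 + (A-1)^2/(2A)*ln((A-1)/(A+1)) = 1 (for A = 1)
n = ln(E0/E) / xi
n = ln(9.82e6 / 0.779) / 1
n = ln(1.260591e+07) / 1 = 16.350

16.350


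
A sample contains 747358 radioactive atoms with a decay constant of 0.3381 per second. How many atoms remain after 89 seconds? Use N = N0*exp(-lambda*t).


N = N0 * exp(-lambda * t)
N = 747358 * exp(-0.3381 * 89)
N = 6.3858e-08

6.3858e-08


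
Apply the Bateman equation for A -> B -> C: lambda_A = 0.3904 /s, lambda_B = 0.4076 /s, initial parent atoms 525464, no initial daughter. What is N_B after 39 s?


N_B(t) = lambda_A * N_A0 / (lambda_B - lambda_A) * [exp(-lambda_A*t) - exp(-lambda_B*t)]
exp(-0.3904*39) = 2.441214e-07; exp(-0.4076*39) = 1.248191e-07
N_B = 0.3904 * 525464 / (0.4076 - 0.3904) * (2.441214e-07 - 1.248191e-07)
N_B = 1.4229

1.4229


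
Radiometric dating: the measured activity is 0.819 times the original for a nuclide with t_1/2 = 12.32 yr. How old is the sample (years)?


lambda = ln(2) / t_half = ln(2) / 12.32 = 0.05626195 /yr
t = -ln(A/A0) / lambda
t = -ln(0.819) / 0.05626195
t = 3.5490 yr

3.5490


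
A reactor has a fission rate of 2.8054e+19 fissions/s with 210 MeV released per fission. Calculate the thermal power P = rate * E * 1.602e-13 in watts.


P = fission_rate * E_MeV * 1.602e-13
P = 2.8054e+19 * 210 * 1.602e-13
P = 9.4379e+08 W

9.4379e+08


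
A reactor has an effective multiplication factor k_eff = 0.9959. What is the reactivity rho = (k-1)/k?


rho = (k_eff - 1) / k_eff
rho = (0.9959 - 1) / 0.9959
rho = -0.0041169

-0.0041169


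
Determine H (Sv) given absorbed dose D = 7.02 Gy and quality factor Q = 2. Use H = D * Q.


H = D * Q
H = 7.02 * 2
H = 14.040 Sv

14.040


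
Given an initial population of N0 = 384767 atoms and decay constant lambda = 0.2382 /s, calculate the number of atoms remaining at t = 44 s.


N = N0 * exp(-lambda * t)
N = 384767 * exp(-0.2382 * 44)
N = 10.801

10.801


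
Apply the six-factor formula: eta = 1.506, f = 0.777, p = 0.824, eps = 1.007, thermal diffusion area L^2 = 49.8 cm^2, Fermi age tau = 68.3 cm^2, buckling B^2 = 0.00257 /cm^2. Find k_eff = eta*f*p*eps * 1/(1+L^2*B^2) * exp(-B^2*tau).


k_inf = eta*f*p*eps = 1.506*0.777*0.824*1.007 = 0.9709630
P_TNL = 1/(1 + L^2*B^2) = 1/(1 + 49.8*0.00257) = 0.8865358
P_FNL = exp(-B^2*tau) = exp(-0.00257*68.3) = 0.8390114
k_eff = k_inf * P_TNL * P_FNL = 0.9709630 * 0.8865358 * 0.8390114
k_eff = 0.72222

0.72222


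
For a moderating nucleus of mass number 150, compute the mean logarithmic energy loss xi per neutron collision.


xi = 1 + (A-1)^2/(2A) * ln((A-1)/(A+1))
xi = 1 + (150-1)^2/(2*150) * ln((150-1)/(150 +1))
xi = 0.013274

0.013274


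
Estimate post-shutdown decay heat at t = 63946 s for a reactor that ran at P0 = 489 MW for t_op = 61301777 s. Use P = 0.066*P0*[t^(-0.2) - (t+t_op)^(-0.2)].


P/P0 = 0.066 * [t^(-0.2) - (t + t_op)^(-0.2)]
P/P0 = 0.066 * [63946^(-0.2) - (63946 + 61301777)^(-0.2)]
P/P0 = 0.066 * [0.1093547 - 0.02769586] = 0.005389483
P = 489 * 0.005389483 = 2.6355 MW

2.6355


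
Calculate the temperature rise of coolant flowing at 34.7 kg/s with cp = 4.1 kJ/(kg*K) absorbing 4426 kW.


dT = Q / (m_dot * cp)
dT = 4426 / (34.7 * 4.1)
dT = 31.110 C

31.110


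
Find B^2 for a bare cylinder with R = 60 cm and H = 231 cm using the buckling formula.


B^2 = (2.405/R)^2 + (pi/H)^2
B^2 = (2.405/60)^2 + (pi/231)^2
B^2 = 0.0017916 /cm^2

0.0017916


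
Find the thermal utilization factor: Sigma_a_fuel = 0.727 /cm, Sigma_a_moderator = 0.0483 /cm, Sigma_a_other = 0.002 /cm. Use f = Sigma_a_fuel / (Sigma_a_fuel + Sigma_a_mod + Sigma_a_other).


f = Sigma_a_fuel / (Sigma_a_fuel + Sigma_a_mod + Sigma_a_other)
f = 0.727 / (0.727 + 0.0483 + 0.002)
f = 0.93529

0.93529


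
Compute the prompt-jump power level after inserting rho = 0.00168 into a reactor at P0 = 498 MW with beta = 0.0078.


P1/P0 = beta / (beta - rho)
P1/P0 = 0.0078 / (0.0078 - 0.00168) = 1.274510
P1 = 498 * 1.274510 = 634.71 MW

634.71


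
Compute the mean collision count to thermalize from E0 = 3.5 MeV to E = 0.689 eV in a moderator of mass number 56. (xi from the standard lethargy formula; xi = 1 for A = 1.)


xi = 1 + (A-1)^2/(2A)*ln((A-1)/(A+1)) = 0.03529286 (for A = 56)
n = ln(E0/E) / xi
n = ln(3.5e6 / 0.689) / 0.03529286
n = ln(5.079826e+06) / 0.03529286 = 437.50

437.50


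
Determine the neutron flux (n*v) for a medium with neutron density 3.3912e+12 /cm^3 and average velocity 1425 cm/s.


phi = n * v
phi = 3.3912e+12 * 1425
phi = 4.8325e+15 /cm^2/s

4.8325e+15


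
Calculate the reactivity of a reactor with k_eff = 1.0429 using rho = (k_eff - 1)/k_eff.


rho = (k_eff - 1) / k_eff
rho = (1.0429 - 1) / 1.0429
rho = 0.041135

0.041135


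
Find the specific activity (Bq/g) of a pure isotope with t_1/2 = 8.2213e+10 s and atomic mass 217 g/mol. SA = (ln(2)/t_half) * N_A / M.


lambda = ln(2) / t_half = ln(2) / 8.2213e+10 = 8.431114e-12 /s
SA = lambda * N_A / M
SA = 8.431114e-12 * 6.022e23 / 217
SA = 2.3397e+10 Bq/g

2.3397e+10


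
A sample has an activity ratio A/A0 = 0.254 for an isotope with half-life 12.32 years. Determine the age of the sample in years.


lambda = ln(2) / t_half = ln(2) / 12.32 = 0.05626195 /yr
t = -ln(A/A0) / lambda
t = -ln(0.254) / 0.05626195
t = 24.358 yr

24.358


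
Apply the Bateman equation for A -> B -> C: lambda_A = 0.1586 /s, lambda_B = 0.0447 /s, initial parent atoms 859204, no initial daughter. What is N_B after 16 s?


N_B(t) = lambda_A * N_A0 / (lambda_B - lambda_A) * [exp(-lambda_A*t) - exp(-lambda_B*t)]
exp(-0.1586*16) = 0.07905591; exp(-0.0447*16) = 0.4890943
N_B = 0.1586 * 859204 / (0.0447 - 0.1586) * (0.07905591 - 0.4890943)
N_B = 490569

490569


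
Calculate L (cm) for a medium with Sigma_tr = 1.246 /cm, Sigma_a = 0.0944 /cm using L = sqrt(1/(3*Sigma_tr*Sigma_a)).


D = 1 / (3 * Sigma_tr) = 1 / (3 * 1.246) = 0.2675227 cm
L = sqrt(D / Sigma_a)
L = sqrt(0.2675227 / 0.0944)
L = 1.6834 cm

1.6834


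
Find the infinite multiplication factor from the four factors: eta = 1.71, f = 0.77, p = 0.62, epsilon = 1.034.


k_inf = eta * f * p * epsilon
k_inf = 1.71 * 0.77 * 0.62 * 1.034
k_inf = 0.84411

0.84411


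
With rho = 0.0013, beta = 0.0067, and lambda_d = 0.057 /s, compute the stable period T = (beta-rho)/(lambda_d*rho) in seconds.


T = (beta - rho) / (lambda_d * rho)
T = (0.0067 - 0.0013) / (0.057 * 0.0013)
T = 72.874 s

72.874


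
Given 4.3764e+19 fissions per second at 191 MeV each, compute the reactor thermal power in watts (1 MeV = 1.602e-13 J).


P = fission_rate * E_MeV * 1.602e-13
P = 4.3764e+19 * 191 * 1.602e-13
P = 1.3391e+09 W

1.3391e+09


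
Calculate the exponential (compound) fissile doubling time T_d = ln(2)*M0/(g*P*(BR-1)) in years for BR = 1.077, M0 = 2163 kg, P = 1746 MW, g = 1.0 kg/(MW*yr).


Breeding gain G = BR - 1 = 1.077 - 1 = 0.077
Fissile production rate = g * P * G = 1.0 * 1746 * 0.077 = 134.442 kg/yr
T_d = ln(2) * M0 / (g * P * G)
T_d = ln(2) * 2163 / 134.442 = 11.152 yr

11.152


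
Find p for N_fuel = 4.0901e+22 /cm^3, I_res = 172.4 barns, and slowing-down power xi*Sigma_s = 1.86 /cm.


p = exp(-N * I * 1e-24 / (xi*Sigma_s))
p = exp(-4.0901e+22 * 172.4 * 1e-24 / 1.86)
p = 0.022572

0.022572


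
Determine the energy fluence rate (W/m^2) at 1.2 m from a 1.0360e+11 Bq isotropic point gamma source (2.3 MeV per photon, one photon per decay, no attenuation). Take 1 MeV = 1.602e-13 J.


psi = A * E * 1.602e-13 / (4*pi*r^2)
psi = 1.0360e+11 * 2.3 * 1.602e-13 / (4*pi*1.2^2)
psi = 0.0021095 W/m^2

0.0021095


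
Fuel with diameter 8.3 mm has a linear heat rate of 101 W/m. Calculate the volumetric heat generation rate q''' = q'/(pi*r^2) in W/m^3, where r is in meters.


r = D / 2 / 1000 = 8.3 / 2 / 1000 = 0.00415 m
q''' = q' / (pi * r^2)
q''' = 101 / (pi * 0.00415^2)
q''' = 1.8667e+06 W/m^3

1.8667e+06


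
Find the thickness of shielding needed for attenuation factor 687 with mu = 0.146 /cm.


x = ln(factor) / mu
x = ln(687) / 0.146
x = 44.742 cm

44.742


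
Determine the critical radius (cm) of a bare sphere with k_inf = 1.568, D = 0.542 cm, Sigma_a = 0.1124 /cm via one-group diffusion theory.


L^2 = D / Sigma_a = 0.542 / 0.1124 = 4.822064 cm^2
B_m^2 = (k_inf - 1) / L^2 = (1.568 - 1) / 4.822064 = 0.1177919 /cm^2
For a bare sphere: B_g = pi/R, so R_c = pi / sqrt(B_m^2)
R_c = pi / sqrt(0.1177919) = 9.1536 cm

9.1536


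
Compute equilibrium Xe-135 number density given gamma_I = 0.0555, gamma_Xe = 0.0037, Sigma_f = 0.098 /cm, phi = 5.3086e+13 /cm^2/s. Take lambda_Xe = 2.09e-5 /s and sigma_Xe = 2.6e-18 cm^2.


Xe_eq = (gamma_I + gamma_Xe) * Sigma_f * phi / (lambda_Xe + sigma_Xe * phi)
Numerator = (0.0555 + 0.0037) * 0.098 * 5.3086e+13 = 3.079837e+11
Denominator = 2.09e-5 + 2.6e-18 * 5.3086e+13 = 1.589236e-04
Xe_eq = 3.079837e+11 / 1.589236e-04 = 1.9379e+15 /cm^3

1.9379e+15


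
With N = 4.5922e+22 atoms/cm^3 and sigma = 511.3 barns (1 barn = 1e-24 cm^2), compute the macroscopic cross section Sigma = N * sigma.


Sigma = N * sigma_barns * 1e-24
Sigma = 4.5922e+22 * 511.3 * 1e-24
Sigma = 23.480 /cm

23.480


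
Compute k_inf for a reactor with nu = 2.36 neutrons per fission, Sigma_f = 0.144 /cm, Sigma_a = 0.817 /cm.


k_inf = nu * Sigma_f / Sigma_a
k_inf = 2.36 * 0.144 / 0.817
k_inf = 0.41596

0.41596


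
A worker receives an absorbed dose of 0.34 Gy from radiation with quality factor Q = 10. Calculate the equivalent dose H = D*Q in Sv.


H = D * Q
H = 0.34 * 10
H = 3.4000 Sv

3.4000


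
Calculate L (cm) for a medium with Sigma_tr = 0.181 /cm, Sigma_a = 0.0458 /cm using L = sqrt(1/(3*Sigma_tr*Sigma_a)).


D = 1 / (3 * Sigma_tr) = 1 / (3 * 0.181) = 1.841621 cm
L = sqrt(D / Sigma_a)
L = sqrt(1.841621 / 0.0458)
L = 6.3411 cm

6.3411


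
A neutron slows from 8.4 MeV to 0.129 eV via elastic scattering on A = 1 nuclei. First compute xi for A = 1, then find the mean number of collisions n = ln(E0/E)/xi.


xi = 1 + (A-1)^2/(2A)*ln((A-1)/(A+1)) = 1 (for A = 1)
n = ln(E0/E) / xi
n = ln(8.4e6 / 0.129) / 1
n = ln(6.511628e+07) / 1 = 17.992

17.992


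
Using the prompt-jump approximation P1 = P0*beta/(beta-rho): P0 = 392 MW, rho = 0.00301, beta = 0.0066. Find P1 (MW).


P1/P0 = beta / (beta - rho)
P1/P0 = 0.0066 / (0.0066 - 0.00301) = 1.838440
P1 = 392 * 1.838440 = 720.67 MW

720.67


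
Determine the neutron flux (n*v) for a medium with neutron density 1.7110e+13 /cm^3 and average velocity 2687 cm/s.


phi = n * v
phi = 1.7110e+13 * 2687
phi = 4.5975e+16 /cm^2/s

4.5975e+16


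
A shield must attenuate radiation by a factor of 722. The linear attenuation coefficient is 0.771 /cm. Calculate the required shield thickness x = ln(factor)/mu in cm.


x = ln(factor) / mu
x = ln(722) / 0.771
x = 8.5370 cm

8.5370


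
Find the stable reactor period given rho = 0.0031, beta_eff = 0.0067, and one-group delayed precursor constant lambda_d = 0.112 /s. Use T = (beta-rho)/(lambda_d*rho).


T = (beta - rho) / (lambda_d * rho)
T = (0.0067 - 0.0031) / (0.112 * 0.0031)
T = 10.369 s

10.369


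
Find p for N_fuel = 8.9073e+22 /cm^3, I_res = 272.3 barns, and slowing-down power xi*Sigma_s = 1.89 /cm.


p = exp(-N * I * 1e-24 / (xi*Sigma_s))
p = exp(-8.9073e+22 * 272.3 * 1e-24 / 1.89)
p = 2.6709e-06

2.6709e-06


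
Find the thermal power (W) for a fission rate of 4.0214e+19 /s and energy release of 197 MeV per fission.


P = fission_rate * E_MeV * 1.602e-13
P = 4.0214e+19 * 197 * 1.602e-13
P = 1.2691e+09 W

1.2691e+09


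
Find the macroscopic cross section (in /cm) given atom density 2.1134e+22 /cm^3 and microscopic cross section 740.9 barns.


Sigma = N * sigma_barns * 1e-24
Sigma = 2.1134e+22 * 740.9 * 1e-24
Sigma = 15.658 /cm

15.658


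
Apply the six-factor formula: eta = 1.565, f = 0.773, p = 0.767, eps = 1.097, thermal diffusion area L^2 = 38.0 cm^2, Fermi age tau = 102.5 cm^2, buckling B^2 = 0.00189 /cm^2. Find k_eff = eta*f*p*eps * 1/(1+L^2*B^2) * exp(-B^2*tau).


k_inf = eta*f*p*eps = 1.565*0.773*0.767*1.097 = 1.017878
P_TNL = 1/(1 + L^2*B^2) = 1/(1 + 38.0*0.00189) = 0.9329925
P_FNL = exp(-B^2*tau) = exp(-0.00189*102.5) = 0.8238844
k_eff = k_inf * P_TNL * P_FNL = 1.017878 * 0.9329925 * 0.8238844
k_eff = 0.78242

0.78242


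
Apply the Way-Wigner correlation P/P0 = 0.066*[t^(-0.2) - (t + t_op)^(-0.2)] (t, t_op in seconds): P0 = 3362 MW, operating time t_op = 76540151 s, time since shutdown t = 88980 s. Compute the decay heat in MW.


P/P0 = 0.066 * [t^(-0.2) - (t + t_op)^(-0.2)]
P/P0 = 0.066 * [88980^(-0.2) - (88980 + 76540151)^(-0.2)]
P/P0 = 0.066 * [0.1023626 - 0.02649239] = 0.005007434
P = 3362 * 0.005007434 = 16.835 MW

16.835


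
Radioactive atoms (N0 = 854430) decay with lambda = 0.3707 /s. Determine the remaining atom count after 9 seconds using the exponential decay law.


N = N0 * exp(-lambda * t)
N = 854430 * exp(-0.3707 * 9)
N = 30391

30391


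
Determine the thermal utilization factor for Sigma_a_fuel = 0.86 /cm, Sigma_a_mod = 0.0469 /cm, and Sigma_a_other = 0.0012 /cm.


f = Sigma_a_fuel / (Sigma_a_fuel + Sigma_a_mod + Sigma_a_other)
f = 0.86 / (0.86 + 0.0469 + 0.0012)
f = 0.94703

0.94703


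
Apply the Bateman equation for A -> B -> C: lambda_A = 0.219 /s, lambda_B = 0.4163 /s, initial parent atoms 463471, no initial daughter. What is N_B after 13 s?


N_B(t) = lambda_A * N_A0 / (lambda_B - lambda_A) * [exp(-lambda_A*t) - exp(-lambda_B*t)]
exp(-0.219*13) = 0.05801811; exp(-0.4163*13) = 0.004463152
N_B = 0.219 * 463471 / (0.4163 - 0.219) * (0.05801811 - 0.004463152)
N_B = 27551

27551


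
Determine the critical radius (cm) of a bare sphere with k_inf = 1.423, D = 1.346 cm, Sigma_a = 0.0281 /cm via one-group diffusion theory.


L^2 = D / Sigma_a = 1.346 / 0.0281 = 47.90036 cm^2
B_m^2 = (k_inf - 1) / L^2 = (1.423 - 1) / 47.90036 = 0.008830831 /cm^2
For a bare sphere: B_g = pi/R, so R_c = pi / sqrt(B_m^2)
R_c = pi / sqrt(0.008830831) = 33.431 cm

33.431


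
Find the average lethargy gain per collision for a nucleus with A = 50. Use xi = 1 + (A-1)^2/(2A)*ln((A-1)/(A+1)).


xi = 1 + (A-1)^2/(2A) * ln((A-1)/(A+1))
xi = 1 + (50-1)^2/(2*50) * ln((50-1)/(50 +1))
xi = 0.039472

0.039472


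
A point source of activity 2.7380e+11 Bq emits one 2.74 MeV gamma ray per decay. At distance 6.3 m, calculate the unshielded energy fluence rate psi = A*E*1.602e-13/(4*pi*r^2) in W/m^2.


psi = A * E * 1.602e-13 / (4*pi*r^2)
psi = 2.7380e+11 * 2.74 * 1.602e-13 / (4*pi*6.3^2)
psi = 2.4097e-04 W/m^2

2.4097e-04


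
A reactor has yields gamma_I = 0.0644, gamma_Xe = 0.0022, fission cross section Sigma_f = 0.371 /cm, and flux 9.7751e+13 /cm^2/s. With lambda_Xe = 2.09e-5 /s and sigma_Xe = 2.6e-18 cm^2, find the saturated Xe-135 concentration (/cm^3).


Xe_eq = (gamma_I + gamma_Xe) * Sigma_f * phi / (lambda_Xe + sigma_Xe * phi)
Numerator = (0.0644 + 0.0022) * 0.371 * 9.7751e+13 = 2.415290e+12
Denominator = 2.09e-5 + 2.6e-18 * 9.7751e+13 = 2.750526e-04
Xe_eq = 2.415290e+12 / 2.750526e-04 = 8.7812e+15 /cm^3

8.7812e+15


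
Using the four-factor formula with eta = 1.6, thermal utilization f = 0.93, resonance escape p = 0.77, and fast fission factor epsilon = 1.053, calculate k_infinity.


k_inf = eta * f * p * epsilon
k_inf = 1.6 * 0.93 * 0.77 * 1.053
k_inf = 1.2065

1.2065


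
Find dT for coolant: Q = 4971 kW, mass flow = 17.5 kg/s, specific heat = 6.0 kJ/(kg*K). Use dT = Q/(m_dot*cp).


dT = Q / (m_dot * cp)
dT = 4971 / (17.5 * 6.0)
dT = 47.343 C

47.343


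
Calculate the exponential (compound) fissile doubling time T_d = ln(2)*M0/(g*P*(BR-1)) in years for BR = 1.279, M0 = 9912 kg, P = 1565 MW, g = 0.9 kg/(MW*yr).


Breeding gain G = BR - 1 = 1.279 - 1 = 0.279
Fissile production rate = g * P * G = 0.9 * 1565 * 0.279 = 392.9715 kg/yr
T_d = ln(2) * M0 / (g * P * G)
T_d = ln(2) * 9912 / 392.9715 = 17.483 yr

17.483


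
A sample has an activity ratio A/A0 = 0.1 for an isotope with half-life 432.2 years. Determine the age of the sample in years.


lambda = ln(2) / t_half = ln(2) / 432.2 = 0.001603765 /yr
t = -ln(A/A0) / lambda
t = -ln(0.1) / 0.001603765
t = 1435.7 yr

1435.7


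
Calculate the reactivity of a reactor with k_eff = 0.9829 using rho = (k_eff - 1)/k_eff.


rho = (k_eff - 1) / k_eff
rho = (0.9829 - 1) / 0.9829
rho = -0.017397

-0.017397


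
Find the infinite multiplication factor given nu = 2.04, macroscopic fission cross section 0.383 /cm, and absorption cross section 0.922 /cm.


k_inf = nu * Sigma_f / Sigma_a
k_inf = 2.04 * 0.383 / 0.922
k_inf = 0.84742

0.84742


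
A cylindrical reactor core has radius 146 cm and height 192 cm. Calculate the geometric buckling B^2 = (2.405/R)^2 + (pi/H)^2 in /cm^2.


B^2 = (2.405/R)^2 + (pi/H)^2
B^2 = (2.405/146)^2 + (pi/192)^2
B^2 = 5.3908e-04 /cm^2

5.3908e-04


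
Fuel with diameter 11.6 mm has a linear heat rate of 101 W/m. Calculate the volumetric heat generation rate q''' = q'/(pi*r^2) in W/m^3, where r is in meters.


r = D / 2 / 1000 = 11.6 / 2 / 1000 = 0.0058 m
q''' = q' / (pi * r^2)
q''' = 101 / (pi * 0.0058^2)
q''' = 955687 W/m^3

955687


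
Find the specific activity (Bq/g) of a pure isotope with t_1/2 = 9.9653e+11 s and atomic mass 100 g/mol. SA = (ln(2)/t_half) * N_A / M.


lambda = ln(2) / t_half = ln(2) / 9.9653e+11 = 6.955608e-13 /s
SA = lambda * N_A / M
SA = 6.955608e-13 * 6.022e23 / 100
SA = 4.1887e+09 Bq/g

4.1887e+09


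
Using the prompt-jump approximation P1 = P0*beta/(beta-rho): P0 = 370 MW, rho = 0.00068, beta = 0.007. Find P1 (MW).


P1/P0 = beta / (beta - rho)
P1/P0 = 0.007 / (0.007 - 0.00068) = 1.107595
P1 = 370 * 1.107595 = 409.81 MW

409.81


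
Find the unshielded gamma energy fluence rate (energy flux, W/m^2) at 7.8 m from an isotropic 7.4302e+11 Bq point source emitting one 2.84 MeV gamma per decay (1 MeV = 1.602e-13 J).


psi = A * E * 1.602e-13 / (4*pi*r^2)
psi = 7.4302e+11 * 2.84 * 1.602e-13 / (4*pi*7.8^2)
psi = 4.4216e-04 W/m^2

4.4216e-04


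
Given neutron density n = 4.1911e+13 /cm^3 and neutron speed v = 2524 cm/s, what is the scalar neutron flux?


phi = n * v
phi = 4.1911e+13 * 2524
phi = 1.0578e+17 /cm^2/s

1.0578e+17


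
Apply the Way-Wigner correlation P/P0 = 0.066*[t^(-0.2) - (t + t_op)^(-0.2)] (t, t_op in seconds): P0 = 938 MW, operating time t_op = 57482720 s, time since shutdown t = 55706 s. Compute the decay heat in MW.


P/P0 = 0.066 * [t^(-0.2) - (t + t_op)^(-0.2)]
P/P0 = 0.066 * [55706^(-0.2) - (55706 + 57482720)^(-0.2)]
P/P0 = 0.066 * [0.1124138 - 0.02805488] = 0.005567689
P = 938 * 0.005567689 = 5.2225 MW

5.2225


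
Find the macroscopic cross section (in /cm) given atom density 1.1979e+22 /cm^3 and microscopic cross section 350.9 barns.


Sigma = N * sigma_barns * 1e-24
Sigma = 1.1979e+22 * 350.9 * 1e-24
Sigma = 4.2034 /cm

4.2034


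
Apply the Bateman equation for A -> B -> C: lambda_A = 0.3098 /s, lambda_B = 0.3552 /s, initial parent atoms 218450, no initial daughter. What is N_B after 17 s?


N_B(t) = lambda_A * N_A0 / (lambda_B - lambda_A) * [exp(-lambda_A*t) - exp(-lambda_B*t)]
exp(-0.3098*17) = 0.005161129; exp(-0.3552*17) = 0.002385372
N_B = 0.3098 * 218450 / (0.3552 - 0.3098) * (0.005161129 - 0.002385372)
N_B = 4137.7

4137.7


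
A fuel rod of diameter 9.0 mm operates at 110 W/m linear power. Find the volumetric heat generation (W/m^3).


r = D / 2 / 1000 = 9.0 / 2 / 1000 = 0.0045 m
q''' = q' / (pi * r^2)
q''' = 110 / (pi * 0.0045^2)
q''' = 1.7291e+06 W/m^3

1.7291e+06


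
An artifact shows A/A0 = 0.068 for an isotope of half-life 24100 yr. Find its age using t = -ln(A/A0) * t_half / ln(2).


lambda = ln(2) / t_half = ln(2) / 24100 = 2.876129e-05 /yr
t = -ln(A/A0) / lambda
t = -ln(0.068) / 2.876129e-05
t = 93468 yr

93468


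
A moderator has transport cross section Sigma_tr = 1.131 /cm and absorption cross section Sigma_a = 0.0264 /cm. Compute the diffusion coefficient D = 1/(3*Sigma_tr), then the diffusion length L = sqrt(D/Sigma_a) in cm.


D = 1 / (3 * Sigma_tr) = 1 / (3 * 1.131) = 0.2947244 cm
L = sqrt(D / Sigma_a)
L = sqrt(0.2947244 / 0.0264)
L = 3.3412 cm

3.3412


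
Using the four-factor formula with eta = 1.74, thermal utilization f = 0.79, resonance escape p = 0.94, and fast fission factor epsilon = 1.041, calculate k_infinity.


k_inf = eta * f * p * epsilon
k_inf = 1.74 * 0.79 * 0.94 * 1.041
k_inf = 1.3451

1.3451


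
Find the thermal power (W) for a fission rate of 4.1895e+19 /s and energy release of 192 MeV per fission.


P = fission_rate * E_MeV * 1.602e-13
P = 4.1895e+19 * 192 * 1.602e-13
P = 1.2886e+09 W

1.2886e+09


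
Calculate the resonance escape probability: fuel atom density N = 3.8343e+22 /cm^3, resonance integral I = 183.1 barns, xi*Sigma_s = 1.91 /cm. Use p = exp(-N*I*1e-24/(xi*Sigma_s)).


p = exp(-N * I * 1e-24 / (xi*Sigma_s))
p = exp(-3.8343e+22 * 183.1 * 1e-24 / 1.91)
p = 0.025331

0.025331


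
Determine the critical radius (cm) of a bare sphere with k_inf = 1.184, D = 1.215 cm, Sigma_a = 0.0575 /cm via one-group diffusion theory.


L^2 = D / Sigma_a = 1.215 / 0.0575 = 21.13043 cm^2
B_m^2 = (k_inf - 1) / L^2 = (1.184 - 1) / 21.13043 = 0.008707821 /cm^2
For a bare sphere: B_g = pi/R, so R_c = pi / sqrt(B_m^2)
R_c = pi / sqrt(0.008707821) = 33.666 cm

33.666


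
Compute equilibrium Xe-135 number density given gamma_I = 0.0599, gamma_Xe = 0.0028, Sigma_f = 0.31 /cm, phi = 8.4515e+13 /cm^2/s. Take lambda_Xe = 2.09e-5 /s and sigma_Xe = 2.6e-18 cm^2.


Xe_eq = (gamma_I + gamma_Xe) * Sigma_f * phi / (lambda_Xe + sigma_Xe * phi)
Numerator = (0.0599 + 0.0028) * 0.31 * 8.4515e+13 = 1.642718e+12
Denominator = 2.09e-5 + 2.6e-18 * 8.4515e+13 = 2.406390e-04
Xe_eq = 1.642718e+12 / 2.406390e-04 = 6.8265e+15 /cm^3

6.8265e+15


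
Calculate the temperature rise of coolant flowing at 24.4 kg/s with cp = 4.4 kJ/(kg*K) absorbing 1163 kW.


dT = Q / (m_dot * cp)
dT = 1163 / (24.4 * 4.4)
dT = 10.833 C

10.833


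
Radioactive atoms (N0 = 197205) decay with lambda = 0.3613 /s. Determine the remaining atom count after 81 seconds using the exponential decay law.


N = N0 * exp(-lambda * t)
N = 197205 * exp(-0.3613 * 81)
N = 3.8473e-08

3.8473e-08


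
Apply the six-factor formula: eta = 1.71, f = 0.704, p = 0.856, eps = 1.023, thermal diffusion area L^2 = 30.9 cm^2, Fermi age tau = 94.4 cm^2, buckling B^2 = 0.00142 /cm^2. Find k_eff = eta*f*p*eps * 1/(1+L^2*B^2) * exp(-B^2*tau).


k_inf = eta*f*p*eps = 1.71*0.704*0.856*1.023 = 1.054188
P_TNL = 1/(1 + L^2*B^2) = 1/(1 + 30.9*0.00142) = 0.9579664
P_FNL = exp(-B^2*tau) = exp(-0.00142*94.4) = 0.8745481
k_eff = k_inf * P_TNL * P_FNL = 1.054188 * 0.9579664 * 0.8745481
k_eff = 0.88319

0.88319


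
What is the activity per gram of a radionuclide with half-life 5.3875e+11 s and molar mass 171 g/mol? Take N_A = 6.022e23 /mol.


lambda = ln(2) / t_half = ln(2) / 5.3875e+11 = 1.286584e-12 /s
SA = lambda * N_A / M
SA = 1.286584e-12 * 6.022e23 / 171
SA = 4.5309e+09 Bq/g

4.5309e+09


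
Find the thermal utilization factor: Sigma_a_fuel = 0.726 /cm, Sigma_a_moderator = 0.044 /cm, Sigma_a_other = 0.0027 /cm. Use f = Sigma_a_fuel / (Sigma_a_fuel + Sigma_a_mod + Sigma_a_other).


f = Sigma_a_fuel / (Sigma_a_fuel + Sigma_a_mod + Sigma_a_other)
f = 0.726 / (0.726 + 0.044 + 0.0027)
f = 0.93956

0.93956


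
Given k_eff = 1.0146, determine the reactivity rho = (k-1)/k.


rho = (k_eff - 1) / k_eff
rho = (1.0146 - 1) / 1.0146
rho = 0.014390

0.014390


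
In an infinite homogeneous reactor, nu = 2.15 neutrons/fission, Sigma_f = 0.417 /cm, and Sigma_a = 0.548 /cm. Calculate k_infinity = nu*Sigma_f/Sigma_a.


k_inf = nu * Sigma_f / Sigma_a
k_inf = 2.15 * 0.417 / 0.548
k_inf = 1.6360

1.6360


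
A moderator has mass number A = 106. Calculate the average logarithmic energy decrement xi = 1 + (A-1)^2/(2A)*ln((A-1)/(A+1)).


xi = 1 + (A-1)^2/(2A) * ln((A-1)/(A+1))
xi = 1 + (106-1)^2/(2*106) * ln((106-1)/(106 +1))
xi = 0.018750

0.018750


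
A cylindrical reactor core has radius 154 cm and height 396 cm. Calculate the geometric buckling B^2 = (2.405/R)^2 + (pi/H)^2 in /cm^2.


B^2 = (2.405/R)^2 + (pi/H)^2
B^2 = (2.405/154)^2 + (pi/396)^2
B^2 = 3.0682e-04 /cm^2

3.0682e-04


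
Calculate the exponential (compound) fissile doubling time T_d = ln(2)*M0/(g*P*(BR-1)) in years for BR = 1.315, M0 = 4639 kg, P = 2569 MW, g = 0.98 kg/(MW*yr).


Breeding gain G = BR - 1 = 1.315 - 1 = 0.315
Fissile production rate = g * P * G = 0.98 * 2569 * 0.315 = 793.0503 kg/yr
T_d = ln(2) * M0 / (g * P * G)
T_d = ln(2) * 4639 / 793.0503 = 4.0546 yr

4.0546
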